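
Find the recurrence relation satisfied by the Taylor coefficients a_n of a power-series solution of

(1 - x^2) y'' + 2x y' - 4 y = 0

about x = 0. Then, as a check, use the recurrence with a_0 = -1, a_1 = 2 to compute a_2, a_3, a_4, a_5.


Substitute y = sum_n a_n x^n.
(1 - 1 x^2) y'' contributes (n+2)(n+1) a_{n+2} - n(n-1) a_n at x^n.
2 x y'(x) contributes 2 n a_n at x^n.
-4 y(x) contributes -4 a_n at x^n.
Matching x^n: (n+2)(n+1) a_{n+2} + (-n(n-1) + 2 n - 4) a_n = 0.
Thus a_{n+2} = (n(n-1) - 2 n + 4) / ((n+1)(n+2)) * a_n.

Check with a_0 = -1, a_1 = 2 (apply the recurrence for n = 0, 1, 2, 3): a_0 = -1, a_1 = 2, a_2 = -2, a_3 = 2/3, a_4 = -1/3, a_5 = 2/15.

a_(n+2) = (n(n-1) - 2 n + 4) / ((n+1)(n+2)) * a_n; check: a_0 = -1, a_1 = 2, a_2 = -2, a_3 = 2/3, a_4 = -1/3, a_5 = 2/15


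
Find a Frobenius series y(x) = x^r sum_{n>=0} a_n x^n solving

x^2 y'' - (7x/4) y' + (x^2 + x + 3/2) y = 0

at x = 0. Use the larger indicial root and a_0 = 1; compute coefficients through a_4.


Write in Frobenius form y'' + (p(x)/x) y' + (q(x)/x^2) y = 0:
  p(x) = -7/4,  q(x) = x^2 + x + 3/2.
Indicial equation: r(r-1) + (-7/4) r + (3/2) = 0 -> roots r_1 = 2, r_2 = 3/4.
Take r = r_1 = 2. Let y(x) = x^r sum_{n>=0} a_n x^n with a_0 = 1.
Substitute y = x^r sum a_n x^n and match x^{r+n}. The recurrence is
  D(n) a_n + 1 a_{n-1} + 1 a_{n-2} = 0,  where D(n) = (r+n)(r+n-1) + (-7/4)(r+n) + (3/2).
  a_n = [-1 a_{n-1} - 1 a_{n-2}] / D(n).
Since the indicial polynomial factors as (r - r_1)(r - r_2), D(n) = (r_1 + n - r_1)(r_1 + n - r_2) = n(n + 5/4).
Evaluating step by step (a_0 = 1):
  n = 1: D(1) = 1(1 + 5/4) = 9/4; numerator = -1(1) = -1; a_1 = (-1)/(9/4) = -4/9
  n = 2: D(2) = 2(2 + 5/4) = 13/2; numerator = -1(-4/9) - 1(1) = -5/9; a_2 = (-5/9)/(13/2) = -10/117
  n = 3: D(3) = 3(3 + 5/4) = 51/4; numerator = -1(-10/117) - 1(-4/9) = 62/117; a_3 = (62/117)/(51/4) = 248/5967
  n = 4: D(4) = 4(4 + 5/4) = 21; numerator = -1(248/5967) - 1(-10/117) = 262/5967; a_4 = (262/5967)/(21) = 262/125307

r = 2; a_0 = 1; a_1 = -4/9; a_2 = -10/117; a_3 = 248/5967; a_4 = 262/125307


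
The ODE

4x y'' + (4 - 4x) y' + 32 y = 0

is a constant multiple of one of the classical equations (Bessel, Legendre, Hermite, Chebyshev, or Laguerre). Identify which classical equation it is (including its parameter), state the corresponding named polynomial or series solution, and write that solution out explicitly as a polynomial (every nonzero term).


All three coefficients share the factor 4; dividing through by 4 gives  x y'' + (1 - x) y' + 8 y = 0.
This matches the Laguerre equation x y'' + (1 - x) y' + n y = 0 with n = 8; the polynomial solution is L_8(x).
With y = sum_k a_k x^k, matching x^k gives (k+1)k a_{k+1} + (k+1) a_{k+1} - k a_k + n a_k = 0, i.e. (k+1)^2 a_{k+1} = (k - n) a_k = (k - 8) a_k. The right side vanishes at k = 8, so the series terminates at degree 8.
Standard normalization L_n(0) = 1 gives a_0 = 1. Work upward with a_{k+1} = (k - 8) a_k / (k+1)^2:
  a_1 = (0 - 8)(1) / 1^2 = -8/1 = -8
  a_2 = (1 - 8)(-8) / 2^2 = 56/4 = 14
  a_3 = (2 - 8)(14) / 3^2 = -84/9 = -28/3
  a_4 = (3 - 8)(-28/3) / 4^2 = (140/3)/16 = 35/12
  a_5 = (4 - 8)(35/12) / 5^2 = (-35/3)/25 = -7/15
  a_6 = (5 - 8)(-7/15) / 6^2 = (7/5)/36 = 7/180
  a_7 = (6 - 8)(7/180) / 7^2 = (-7/90)/49 = -1/630
  a_8 = (7 - 8)(-1/630) / 8^2 = (1/630)/64 = 1/40320
Hence L_8(x) = x^8/40320 - x^7/630 + 7 x^6/180 - 7 x^5/15 + 35 x^4/12 - 28 x^3/3 + 14 x^2 - 8 x + 1.

L_8(x); series = x^8/40320 - x^7/630 + 7 x^6/180 - 7 x^5/15 + 35 x^4/12 - 28 x^3/3 + 14 x^2 - 8 x + 1


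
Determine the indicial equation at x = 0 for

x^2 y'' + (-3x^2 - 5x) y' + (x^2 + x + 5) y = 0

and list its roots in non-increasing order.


Divide by x^2 to reach normal form y'' + P_1(x) y' + P_2(x) y = 0 with P_1(x) = -3 - 5/x and P_2(x) = 1 + 1/x + 5/x^2.
x = 0 is a singular point because the y'-coefficient -3 - 5/x has a pole at x = 0 and the y-coefficient 1 + 1/x + 5/x^2 has a pole at x = 0.
It is a regular singular point because x P_1(x) = p(x) = -3x - 5 and x^2 P_2(x) = q(x) = x^2 + x + 5 are polynomials, hence analytic at x = 0.
p(0) = -5,  q(0) = 5.
Indicial equation: r(r-1) + p(0) r + q(0) = 0, i.e. r^2 + (p(0) - 1) r + q(0) = 0, i.e. r^2 - 6 r + 5 = 0.
Discriminant: (-6)^2 - 4(5) = 16, so r = (6 ± 4)/2.
Solving: r_1 = 5, r_2 = 1.

indicial: r^2 - 6 r + 5 = 0; roots r_1 = 5, r_2 = 1


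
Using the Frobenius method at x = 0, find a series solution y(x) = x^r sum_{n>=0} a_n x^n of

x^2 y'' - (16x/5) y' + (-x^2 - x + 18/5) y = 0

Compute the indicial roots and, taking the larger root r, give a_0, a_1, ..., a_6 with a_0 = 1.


Write in Frobenius form y'' + (p(x)/x) y' + (q(x)/x^2) y = 0:
  p(x) = -16/5,  q(x) = -x^2 - x + 18/5.
Indicial equation: r(r-1) + (-16/5) r + (18/5) = 0 -> roots r_1 = 3, r_2 = 6/5.
Take r = r_1 = 3. Let y(x) = x^r sum_{n>=0} a_n x^n with a_0 = 1.
Substitute y = x^r sum a_n x^n and match x^{r+n}. The recurrence is
  D(n) a_n - 1 a_{n-1} - 1 a_{n-2} = 0,  where D(n) = (r+n)(r+n-1) + (-16/5)(r+n) + (18/5).
  a_n = [1 a_{n-1} + 1 a_{n-2}] / D(n).
Since the indicial polynomial factors as (r - r_1)(r - r_2), D(n) = (r_1 + n - r_1)(r_1 + n - r_2) = n(n + 9/5).
Evaluating step by step (a_0 = 1):
  n = 1: D(1) = 1(1 + 9/5) = 14/5; numerator = 1(1) = 1; a_1 = (1)/(14/5) = 5/14
  n = 2: D(2) = 2(2 + 9/5) = 38/5; numerator = 1(5/14) + 1(1) = 19/14; a_2 = (19/14)/(38/5) = 5/28
  n = 3: D(3) = 3(3 + 9/5) = 72/5; numerator = 1(5/28) + 1(5/14) = 15/28; a_3 = (15/28)/(72/5) = 25/672
  n = 4: D(4) = 4(4 + 9/5) = 116/5; numerator = 1(25/672) + 1(5/28) = 145/672; a_4 = (145/672)/(116/5) = 25/2688
  n = 5: D(5) = 5(5 + 9/5) = 34; numerator = 1(25/2688) + 1(25/672) = 125/2688; a_5 = (125/2688)/(34) = 125/91392
  n = 6: D(6) = 6(6 + 9/5) = 234/5; numerator = 1(125/91392) + 1(25/2688) = 325/30464; a_6 = (325/30464)/(234/5) = 125/548352

r = 3; a_0 = 1; a_1 = 5/14; a_2 = 5/28; a_3 = 25/672; a_4 = 25/2688; a_5 = 125/91392; a_6 = 125/548352


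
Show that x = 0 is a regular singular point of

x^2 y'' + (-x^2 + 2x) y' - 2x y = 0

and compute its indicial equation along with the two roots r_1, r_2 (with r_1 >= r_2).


Divide by x^2 to reach normal form y'' + P_1(x) y' + P_2(x) y = 0 with P_1(x) = -1 + 2/x and P_2(x) = -2/x.
x = 0 is a singular point because the y'-coefficient -1 + 2/x has a pole at x = 0 and the y-coefficient -2/x has a pole at x = 0.
It is a regular singular point because x P_1(x) = p(x) = 2 - x and x^2 P_2(x) = q(x) = -2x are polynomials, hence analytic at x = 0.
p(0) = 2,  q(0) = 0.
Indicial equation: r(r-1) + p(0) r + q(0) = 0, i.e. r^2 + (p(0) - 1) r + q(0) = 0, i.e. r^2 + 1 r = 0.
Discriminant: (1)^2 - 4(0) = 1, so r = (-1 ± 1)/2.
Solving: r_1 = 0, r_2 = -1.

indicial: r^2 + 1 r = 0; roots r_1 = 0, r_2 = -1


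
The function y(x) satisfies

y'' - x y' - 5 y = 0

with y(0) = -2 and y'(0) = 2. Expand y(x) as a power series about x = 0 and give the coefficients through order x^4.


Ansatz: y(x) = sum_{n>=0} a_n x^n, so y'(x) = sum_{n>=1} n a_n x^(n-1) and y''(x) = sum_{n>=2} n(n-1) a_n x^(n-2).
Substitute into P(x) y'' + Q(x) y' + R(x) y = 0 with P(x) = 1, Q(x) = -x, R(x) = -5, and match powers of x.
Initial conditions: a_0 = -2, a_1 = 2.
Setting the coefficient of each power of x to zero and solving order by order (substituting the coefficients already found):
  x^0: 2 a_2 - 5 a_0 = 0  ->  2 a_2 = 5 a_0 = -10  ->  a_2 = -5
  x^1: 6 a_3 - 6 a_1 = 0  ->  6 a_3 = 6 a_1 = 12  ->  a_3 = 2
  x^2: 12 a_4 - 7 a_2 = 0  ->  12 a_4 = 7 a_2 = -35  ->  a_4 = -35/12
Truncated series: y(x) = -2 + 2 x - 5 x^2 + 2 x^3 - (35/12) x^4 + O(x^5).

a_0 = -2; a_1 = 2; a_2 = -5; a_3 = 2; a_4 = -35/12


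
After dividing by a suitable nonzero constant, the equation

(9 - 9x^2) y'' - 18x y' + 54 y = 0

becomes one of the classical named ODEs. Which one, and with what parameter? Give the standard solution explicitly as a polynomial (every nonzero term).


All three coefficients share the factor 9; dividing through by 9 gives  (1 - x^2) y'' - 2x y' + 6 y = 0.
This matches the Legendre equation (1 - x^2) y'' - 2x y' + n(n+1) y = 0 (note the -2x y' term) with n(n+1) = 6, so n = 2; the polynomial solution is P_2(x).
With y = sum_k a_k x^k, matching x^k gives (k+2)(k+1) a_{k+2} = [k(k+1) - n(n+1)] a_k = (k - 2)(k + 3) a_k. The right side vanishes at k = 2, so the series with the parity of 2 terminates at degree 2.
Standard normalization (P_n(1) = 1): leading coefficient (2n)!/(2^n (n!)^2) = 24/(4*4) = 3/2, so a_2 = 3/2. Work downward with a_k = (k+1)(k+2) a_{k+2} / ((k - 2)(k + 3)):
  a_0 = (1)(2)(3/2) / ((0 - 2)(0 + 3)) = 3/(-6) = -1/2
Hence P_2(x) = 3 x^2/2 - 1/2.

P_2(x); series = 3 x^2/2 - 1/2


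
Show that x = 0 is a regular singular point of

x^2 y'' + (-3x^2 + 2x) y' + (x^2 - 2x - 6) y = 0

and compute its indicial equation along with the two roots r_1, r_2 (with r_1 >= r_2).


Divide by x^2 to reach normal form y'' + P_1(x) y' + P_2(x) y = 0 with P_1(x) = -3 + 2/x and P_2(x) = 1 - 2/x - 6/x^2.
x = 0 is a singular point because the y'-coefficient -3 + 2/x has a pole at x = 0 and the y-coefficient 1 - 2/x - 6/x^2 has a pole at x = 0.
It is a regular singular point because x P_1(x) = p(x) = 2 - 3x and x^2 P_2(x) = q(x) = x^2 - 2x - 6 are polynomials, hence analytic at x = 0.
p(0) = 2,  q(0) = -6.
Indicial equation: r(r-1) + p(0) r + q(0) = 0, i.e. r^2 + (p(0) - 1) r + q(0) = 0, i.e. r^2 + 1 r - 6 = 0.
Discriminant: (1)^2 - 4(-6) = 25, so r = (-1 ± 5)/2.
Solving: r_1 = 2, r_2 = -3.

indicial: r^2 + 1 r - 6 = 0; roots r_1 = 2, r_2 = -3


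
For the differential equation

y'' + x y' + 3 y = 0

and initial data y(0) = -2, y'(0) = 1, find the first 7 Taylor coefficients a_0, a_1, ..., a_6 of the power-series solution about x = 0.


Ansatz: y(x) = sum_{n>=0} a_n x^n, so y'(x) = sum_{n>=1} n a_n x^(n-1) and y''(x) = sum_{n>=2} n(n-1) a_n x^(n-2).
Substitute into P(x) y'' + Q(x) y' + R(x) y = 0 with P(x) = 1, Q(x) = x, R(x) = 3, and match powers of x.
Initial conditions: a_0 = -2, a_1 = 1.
Setting the coefficient of each power of x to zero and solving order by order (substituting the coefficients already found):
  x^0: 2 a_2 + 3 a_0 = 0  ->  2 a_2 = -3 a_0 = 6  ->  a_2 = 3
  x^1: 6 a_3 + 4 a_1 = 0  ->  6 a_3 = -4 a_1 = -4  ->  a_3 = -2/3
  x^2: 12 a_4 + 5 a_2 = 0  ->  12 a_4 = -5 a_2 = -15  ->  a_4 = -5/4
  x^3: 20 a_5 + 6 a_3 = 0  ->  20 a_5 = -6 a_3 = 4  ->  a_5 = 1/5
  x^4: 30 a_6 + 7 a_4 = 0  ->  30 a_6 = -7 a_4 = 35/4  ->  a_6 = 7/24
Truncated series: y(x) = -2 + x + 3 x^2 - (2/3) x^3 - (5/4) x^4 + (1/5) x^5 + (7/24) x^6 + O(x^7).

a_0 = -2; a_1 = 1; a_2 = 3; a_3 = -2/3; a_4 = -5/4; a_5 = 1/5; a_6 = 7/24


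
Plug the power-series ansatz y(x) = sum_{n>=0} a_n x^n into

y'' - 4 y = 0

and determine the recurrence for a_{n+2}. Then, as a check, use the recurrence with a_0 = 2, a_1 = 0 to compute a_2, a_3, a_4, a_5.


Substitute y = sum_n a_n x^n into y'' + (const) y = 0.
y''(x) = sum_{n>=0} (n+2)(n+1) a_{n+2} x^n.
The ODE becomes sum_n [(n+2)(n+1) a_{n+2} - 4 a_n] x^n = 0.
Setting each coefficient to zero gives the recurrence:
  (n+2)(n+1) a_{n+2} - 4 a_n = 0,
  a_{n+2} = 4 / ((n+1)(n+2)) a_n.

Check with a_0 = 2, a_1 = 0 (apply the recurrence for n = 0, 1, 2, 3): a_0 = 2, a_1 = 0, a_2 = 4, a_3 = 0, a_4 = 4/3, a_5 = 0.

a_{n+2} = 4/((n+1)(n+2)) * a_n; check: a_0 = 2, a_1 = 0, a_2 = 4, a_3 = 0, a_4 = 4/3, a_5 = 0


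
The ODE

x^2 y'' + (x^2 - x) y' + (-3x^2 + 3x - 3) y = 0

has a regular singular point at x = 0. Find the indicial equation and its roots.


Divide by x^2 to reach normal form y'' + P_1(x) y' + P_2(x) y = 0 with P_1(x) = 1 - 1/x and P_2(x) = -3 + 3/x - 3/x^2.
x = 0 is a singular point because the y'-coefficient 1 - 1/x has a pole at x = 0 and the y-coefficient -3 + 3/x - 3/x^2 has a pole at x = 0.
It is a regular singular point because x P_1(x) = p(x) = x - 1 and x^2 P_2(x) = q(x) = -3x^2 + 3x - 3 are polynomials, hence analytic at x = 0.
p(0) = -1,  q(0) = -3.
Indicial equation: r(r-1) + p(0) r + q(0) = 0, i.e. r^2 + (p(0) - 1) r + q(0) = 0, i.e. r^2 - 2 r - 3 = 0.
Discriminant: (-2)^2 - 4(-3) = 16, so r = (2 ± 4)/2.
Solving: r_1 = 3, r_2 = -1.

indicial: r^2 - 2 r - 3 = 0; roots r_1 = 3, r_2 = -1


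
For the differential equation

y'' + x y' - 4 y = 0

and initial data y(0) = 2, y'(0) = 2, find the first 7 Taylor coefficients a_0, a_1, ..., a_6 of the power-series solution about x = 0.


Ansatz: y(x) = sum_{n>=0} a_n x^n, so y'(x) = sum_{n>=1} n a_n x^(n-1) and y''(x) = sum_{n>=2} n(n-1) a_n x^(n-2).
Substitute into P(x) y'' + Q(x) y' + R(x) y = 0 with P(x) = 1, Q(x) = x, R(x) = -4, and match powers of x.
Initial conditions: a_0 = 2, a_1 = 2.
Setting the coefficient of each power of x to zero and solving order by order (substituting the coefficients already found):
  x^0: 2 a_2 - 4 a_0 = 0  ->  2 a_2 = 4 a_0 = 8  ->  a_2 = 4
  x^1: 6 a_3 - 3 a_1 = 0  ->  6 a_3 = 3 a_1 = 6  ->  a_3 = 1
  x^2: 12 a_4 - 2 a_2 = 0  ->  12 a_4 = 2 a_2 = 8  ->  a_4 = 2/3
  x^3: 20 a_5 - a_3 = 0  ->  20 a_5 = a_3 = 1  ->  a_5 = 1/20
  x^4: 30 a_6 = 0  ->  a_6 = 0
Truncated series: y(x) = 2 + 2 x + 4 x^2 + x^3 + (2/3) x^4 + (1/20) x^5 + O(x^7).

a_0 = 2; a_1 = 2; a_2 = 4; a_3 = 1; a_4 = 2/3; a_5 = 1/20; a_6 = 0


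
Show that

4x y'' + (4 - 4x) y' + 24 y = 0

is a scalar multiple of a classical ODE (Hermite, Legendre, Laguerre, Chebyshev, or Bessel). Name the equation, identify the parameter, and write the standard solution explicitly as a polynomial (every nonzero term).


All three coefficients share the factor 4; dividing through by 4 gives  x y'' + (1 - x) y' + 6 y = 0.
This matches the Laguerre equation x y'' + (1 - x) y' + n y = 0 with n = 6; the polynomial solution is L_6(x).
With y = sum_k a_k x^k, matching x^k gives (k+1)k a_{k+1} + (k+1) a_{k+1} - k a_k + n a_k = 0, i.e. (k+1)^2 a_{k+1} = (k - n) a_k = (k - 6) a_k. The right side vanishes at k = 6, so the series terminates at degree 6.
Standard normalization L_n(0) = 1 gives a_0 = 1. Work upward with a_{k+1} = (k - 6) a_k / (k+1)^2:
  a_1 = (0 - 6)(1) / 1^2 = -6/1 = -6
  a_2 = (1 - 6)(-6) / 2^2 = 30/4 = 15/2
  a_3 = (2 - 6)(15/2) / 3^2 = -30/9 = -10/3
  a_4 = (3 - 6)(-10/3) / 4^2 = 10/16 = 5/8
  a_5 = (4 - 6)(5/8) / 5^2 = (-5/4)/25 = -1/20
  a_6 = (5 - 6)(-1/20) / 6^2 = (1/20)/36 = 1/720
Hence L_6(x) = x^6/720 - x^5/20 + 5 x^4/8 - 10 x^3/3 + 15 x^2/2 - 6 x + 1.

L_6(x); series = x^6/720 - x^5/20 + 5 x^4/8 - 10 x^3/3 + 15 x^2/2 - 6 x + 1


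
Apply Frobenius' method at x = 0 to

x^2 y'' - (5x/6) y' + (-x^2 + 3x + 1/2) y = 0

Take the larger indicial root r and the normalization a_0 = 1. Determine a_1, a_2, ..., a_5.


Write in Frobenius form y'' + (p(x)/x) y' + (q(x)/x^2) y = 0:
  p(x) = -5/6,  q(x) = -x^2 + 3x + 1/2.
Indicial equation: r(r-1) + (-5/6) r + (1/2) = 0 -> roots r_1 = 3/2, r_2 = 1/3.
Take r = r_1 = 3/2. Let y(x) = x^r sum_{n>=0} a_n x^n with a_0 = 1.
Substitute y = x^r sum a_n x^n and match x^{r+n}. The recurrence is
  D(n) a_n + 3 a_{n-1} - 1 a_{n-2} = 0,  where D(n) = (r+n)(r+n-1) + (-5/6)(r+n) + (1/2).
  a_n = [-3 a_{n-1} + 1 a_{n-2}] / D(n).
Since the indicial polynomial factors as (r - r_1)(r - r_2), D(n) = (r_1 + n - r_1)(r_1 + n - r_2) = n(n + 7/6).
Evaluating step by step (a_0 = 1):
  n = 1: D(1) = 1(1 + 7/6) = 13/6; numerator = -3(1) = -3; a_1 = (-3)/(13/6) = -18/13
  n = 2: D(2) = 2(2 + 7/6) = 19/3; numerator = -3(-18/13) + 1(1) = 67/13; a_2 = (67/13)/(19/3) = 201/247
  n = 3: D(3) = 3(3 + 7/6) = 25/2; numerator = -3(201/247) + 1(-18/13) = -945/247; a_3 = (-945/247)/(25/2) = -378/1235
  n = 4: D(4) = 4(4 + 7/6) = 62/3; numerator = -3(-378/1235) + 1(201/247) = 2139/1235; a_4 = (2139/1235)/(62/3) = 207/2470
  n = 5: D(5) = 5(5 + 7/6) = 185/6; numerator = -3(207/2470) + 1(-378/1235) = -1377/2470; a_5 = (-1377/2470)/(185/6) = -4131/228475

r = 3/2; a_0 = 1; a_1 = -18/13; a_2 = 201/247; a_3 = -378/1235; a_4 = 207/2470; a_5 = -4131/228475


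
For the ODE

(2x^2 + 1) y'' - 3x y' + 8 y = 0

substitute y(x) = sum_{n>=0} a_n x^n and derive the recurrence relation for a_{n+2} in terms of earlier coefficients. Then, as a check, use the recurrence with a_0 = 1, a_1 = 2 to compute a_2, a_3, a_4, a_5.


Substitute y = sum_n a_n x^n.
(1 + 2 x^2) y'' contributes (n+2)(n+1) a_{n+2} + 2 n(n-1) a_n at x^n.
-3 x y'(x) contributes -3 n a_n at x^n.
8 y(x) contributes 8 a_n at x^n.
Matching x^n: (n+2)(n+1) a_{n+2} + (2 n(n-1) - 3 n + 8) a_n = 0.
Thus a_{n+2} = (-2 n(n-1) + 3 n - 8) / ((n+1)(n+2)) * a_n.

Check with a_0 = 1, a_1 = 2 (apply the recurrence for n = 0, 1, 2, 3): a_0 = 1, a_1 = 2, a_2 = -4, a_3 = -5/3, a_4 = 2, a_5 = 11/12.

a_(n+2) = (-2 n(n-1) + 3 n - 8) / ((n+1)(n+2)) * a_n; check: a_0 = 1, a_1 = 2, a_2 = -4, a_3 = -5/3, a_4 = 2, a_5 = 11/12


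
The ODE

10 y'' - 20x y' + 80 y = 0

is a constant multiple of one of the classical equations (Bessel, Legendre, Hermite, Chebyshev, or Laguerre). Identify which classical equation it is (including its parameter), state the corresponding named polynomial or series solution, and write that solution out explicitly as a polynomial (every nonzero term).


All three coefficients share the factor 10; dividing through by 10 gives  y'' - 2x y' + 8 y = 0.
This matches the Hermite equation y'' - 2x y' + 2n y = 0 with 2n = 8, so n = 4; the polynomial solution is H_4(x).
With y = sum_k a_k x^k, matching x^k gives (k+2)(k+1) a_{k+2} = 2(k - n) a_k = 2(k - 4) a_k. The right side vanishes at k = 4, so the series with the parity of 4 terminates at degree 4.
Standard normalization: leading coefficient of H_n is 2^n, so a_4 = 2^4 = 16. Work downward with a_k = (k+1)(k+2) a_{k+2} / (2(k - n)):
  a_2 = (3)(4)(16) / (2(2 - 4)) = 192/(-4) = -48
  a_0 = (1)(2)(-48) / (2(0 - 4)) = -96/(-8) = 12
Hence H_4(x) = 16 x^4 - 48 x^2 + 12.

H_4(x); series = 16 x^4 - 48 x^2 + 12


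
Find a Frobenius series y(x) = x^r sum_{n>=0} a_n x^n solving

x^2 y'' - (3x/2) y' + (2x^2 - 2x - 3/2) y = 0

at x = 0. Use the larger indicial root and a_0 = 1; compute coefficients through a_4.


Write in Frobenius form y'' + (p(x)/x) y' + (q(x)/x^2) y = 0:
  p(x) = -3/2,  q(x) = 2x^2 - 2x - 3/2.
Indicial equation: r(r-1) + (-3/2) r + (-3/2) = 0 -> roots r_1 = 3, r_2 = -1/2.
Take r = r_1 = 3. Let y(x) = x^r sum_{n>=0} a_n x^n with a_0 = 1.
Substitute y = x^r sum a_n x^n and match x^{r+n}. The recurrence is
  D(n) a_n - 2 a_{n-1} + 2 a_{n-2} = 0,  where D(n) = (r+n)(r+n-1) + (-3/2)(r+n) + (-3/2).
  a_n = [2 a_{n-1} - 2 a_{n-2}] / D(n).
Since the indicial polynomial factors as (r - r_1)(r - r_2), D(n) = (r_1 + n - r_1)(r_1 + n - r_2) = n(n + 7/2).
Evaluating step by step (a_0 = 1):
  n = 1: D(1) = 1(1 + 7/2) = 9/2; numerator = 2(1) = 2; a_1 = (2)/(9/2) = 4/9
  n = 2: D(2) = 2(2 + 7/2) = 11; numerator = 2(4/9) - 2(1) = -10/9; a_2 = (-10/9)/(11) = -10/99
  n = 3: D(3) = 3(3 + 7/2) = 39/2; numerator = 2(-10/99) - 2(4/9) = -12/11; a_3 = (-12/11)/(39/2) = -8/143
  n = 4: D(4) = 4(4 + 7/2) = 30; numerator = 2(-8/143) - 2(-10/99) = 116/1287; a_4 = (116/1287)/(30) = 58/19305

r = 3; a_0 = 1; a_1 = 4/9; a_2 = -10/99; a_3 = -8/143; a_4 = 58/19305


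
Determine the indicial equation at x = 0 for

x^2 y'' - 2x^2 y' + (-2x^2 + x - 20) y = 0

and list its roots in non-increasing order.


Divide by x^2 to reach normal form y'' + P_1(x) y' + P_2(x) y = 0 with P_1(x) = -2 and P_2(x) = -2 + 1/x - 20/x^2.
x = 0 is a singular point because the y-coefficient -2 + 1/x - 20/x^2 has a pole at x = 0.
It is a regular singular point because x P_1(x) = p(x) = -2x and x^2 P_2(x) = q(x) = -2x^2 + x - 20 are polynomials, hence analytic at x = 0.
p(0) = 0,  q(0) = -20.
Indicial equation: r(r-1) + p(0) r + q(0) = 0, i.e. r^2 + (p(0) - 1) r + q(0) = 0, i.e. r^2 - 1 r - 20 = 0.
Discriminant: (-1)^2 - 4(-20) = 81, so r = (1 ± 9)/2.
Solving: r_1 = 5, r_2 = -4.

indicial: r^2 - 1 r - 20 = 0; roots r_1 = 5, r_2 = -4


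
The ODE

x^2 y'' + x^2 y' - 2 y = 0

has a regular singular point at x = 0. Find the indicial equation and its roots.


Divide by x^2 to reach normal form y'' + P_1(x) y' + P_2(x) y = 0 with P_1(x) = 1 and P_2(x) = -2/x^2.
x = 0 is a singular point because the y-coefficient -2/x^2 has a pole at x = 0.
It is a regular singular point because x P_1(x) = p(x) = x and x^2 P_2(x) = q(x) = -2 are polynomials, hence analytic at x = 0.
p(0) = 0,  q(0) = -2.
Indicial equation: r(r-1) + p(0) r + q(0) = 0, i.e. r^2 + (p(0) - 1) r + q(0) = 0, i.e. r^2 - 1 r - 2 = 0.
Discriminant: (-1)^2 - 4(-2) = 9, so r = (1 ± 3)/2.
Solving: r_1 = 2, r_2 = -1.

indicial: r^2 - 1 r - 2 = 0; roots r_1 = 2, r_2 = -1


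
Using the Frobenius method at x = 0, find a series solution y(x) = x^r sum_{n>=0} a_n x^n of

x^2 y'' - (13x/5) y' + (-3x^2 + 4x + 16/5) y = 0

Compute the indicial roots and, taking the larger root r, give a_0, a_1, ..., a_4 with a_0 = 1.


Write in Frobenius form y'' + (p(x)/x) y' + (q(x)/x^2) y = 0:
  p(x) = -13/5,  q(x) = -3x^2 + 4x + 16/5.
Indicial equation: r(r-1) + (-13/5) r + (16/5) = 0 -> roots r_1 = 2, r_2 = 8/5.
Take r = r_1 = 2. Let y(x) = x^r sum_{n>=0} a_n x^n with a_0 = 1.
Substitute y = x^r sum a_n x^n and match x^{r+n}. The recurrence is
  D(n) a_n + 4 a_{n-1} - 3 a_{n-2} = 0,  where D(n) = (r+n)(r+n-1) + (-13/5)(r+n) + (16/5).
  a_n = [-4 a_{n-1} + 3 a_{n-2}] / D(n).
Since the indicial polynomial factors as (r - r_1)(r - r_2), D(n) = (r_1 + n - r_1)(r_1 + n - r_2) = n(n + 2/5).
Evaluating step by step (a_0 = 1):
  n = 1: D(1) = 1(1 + 2/5) = 7/5; numerator = -4(1) = -4; a_1 = (-4)/(7/5) = -20/7
  n = 2: D(2) = 2(2 + 2/5) = 24/5; numerator = -4(-20/7) + 3(1) = 101/7; a_2 = (101/7)/(24/5) = 505/168
  n = 3: D(3) = 3(3 + 2/5) = 51/5; numerator = -4(505/168) + 3(-20/7) = -865/42; a_3 = (-865/42)/(51/5) = -4325/2142
  n = 4: D(4) = 4(4 + 2/5) = 88/5; numerator = -4(-4325/2142) + 3(505/168) = 146465/8568; a_4 = (146465/8568)/(88/5) = 66575/68544

r = 2; a_0 = 1; a_1 = -20/7; a_2 = 505/168; a_3 = -4325/2142; a_4 = 66575/68544


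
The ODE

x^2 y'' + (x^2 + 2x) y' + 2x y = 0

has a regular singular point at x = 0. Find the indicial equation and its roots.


Divide by x^2 to reach normal form y'' + P_1(x) y' + P_2(x) y = 0 with P_1(x) = 1 + 2/x and P_2(x) = 2/x.
x = 0 is a singular point because the y'-coefficient 1 + 2/x has a pole at x = 0 and the y-coefficient 2/x has a pole at x = 0.
It is a regular singular point because x P_1(x) = p(x) = x + 2 and x^2 P_2(x) = q(x) = 2x are polynomials, hence analytic at x = 0.
p(0) = 2,  q(0) = 0.
Indicial equation: r(r-1) + p(0) r + q(0) = 0, i.e. r^2 + (p(0) - 1) r + q(0) = 0, i.e. r^2 + 1 r = 0.
Discriminant: (1)^2 - 4(0) = 1, so r = (-1 ± 1)/2.
Solving: r_1 = 0, r_2 = -1.

indicial: r^2 + 1 r = 0; roots r_1 = 0, r_2 = -1


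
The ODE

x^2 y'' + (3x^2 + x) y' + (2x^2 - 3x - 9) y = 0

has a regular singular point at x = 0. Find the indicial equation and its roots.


Divide by x^2 to reach normal form y'' + P_1(x) y' + P_2(x) y = 0 with P_1(x) = 3 + 1/x and P_2(x) = 2 - 3/x - 9/x^2.
x = 0 is a singular point because the y'-coefficient 3 + 1/x has a pole at x = 0 and the y-coefficient 2 - 3/x - 9/x^2 has a pole at x = 0.
It is a regular singular point because x P_1(x) = p(x) = 3x + 1 and x^2 P_2(x) = q(x) = 2x^2 - 3x - 9 are polynomials, hence analytic at x = 0.
p(0) = 1,  q(0) = -9.
Indicial equation: r(r-1) + p(0) r + q(0) = 0, i.e. r^2 + (p(0) - 1) r + q(0) = 0, i.e. r^2 - 9 = 0.
Discriminant: (0)^2 - 4(-9) = 36, so r = (0 ± 6)/2.
Solving: r_1 = 3, r_2 = -3.

indicial: r^2 - 9 = 0; roots r_1 = 3, r_2 = -3


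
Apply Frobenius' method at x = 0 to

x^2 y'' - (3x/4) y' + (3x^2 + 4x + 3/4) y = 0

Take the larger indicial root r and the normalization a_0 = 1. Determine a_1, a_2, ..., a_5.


Write in Frobenius form y'' + (p(x)/x) y' + (q(x)/x^2) y = 0:
  p(x) = -3/4,  q(x) = 3x^2 + 4x + 3/4.
Indicial equation: r(r-1) + (-3/4) r + (3/4) = 0 -> roots r_1 = 1, r_2 = 3/4.
Take r = r_1 = 1. Let y(x) = x^r sum_{n>=0} a_n x^n with a_0 = 1.
Substitute y = x^r sum a_n x^n and match x^{r+n}. The recurrence is
  D(n) a_n + 4 a_{n-1} + 3 a_{n-2} = 0,  where D(n) = (r+n)(r+n-1) + (-3/4)(r+n) + (3/4).
  a_n = [-4 a_{n-1} - 3 a_{n-2}] / D(n).
Since the indicial polynomial factors as (r - r_1)(r - r_2), D(n) = (r_1 + n - r_1)(r_1 + n - r_2) = n(n + 1/4).
Evaluating step by step (a_0 = 1):
  n = 1: D(1) = 1(1 + 1/4) = 5/4; numerator = -4(1) = -4; a_1 = (-4)/(5/4) = -16/5
  n = 2: D(2) = 2(2 + 1/4) = 9/2; numerator = -4(-16/5) - 3(1) = 49/5; a_2 = (49/5)/(9/2) = 98/45
  n = 3: D(3) = 3(3 + 1/4) = 39/4; numerator = -4(98/45) - 3(-16/5) = 8/9; a_3 = (8/9)/(39/4) = 32/351
  n = 4: D(4) = 4(4 + 1/4) = 17; numerator = -4(32/351) - 3(98/45) = -12106/1755; a_4 = (-12106/1755)/(17) = -12106/29835
  n = 5: D(5) = 5(5 + 1/4) = 105/4; numerator = -4(-12106/29835) - 3(32/351) = 40264/29835; a_5 = (40264/29835)/(105/4) = 23008/447525

r = 1; a_0 = 1; a_1 = -16/5; a_2 = 98/45; a_3 = 32/351; a_4 = -12106/29835; a_5 = 23008/447525


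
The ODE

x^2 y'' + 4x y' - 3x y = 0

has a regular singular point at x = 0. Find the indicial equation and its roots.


Divide by x^2 to reach normal form y'' + P_1(x) y' + P_2(x) y = 0 with P_1(x) = 4/x and P_2(x) = -3/x.
x = 0 is a singular point because the y'-coefficient 4/x has a pole at x = 0 and the y-coefficient -3/x has a pole at x = 0.
It is a regular singular point because x P_1(x) = p(x) = 4 and x^2 P_2(x) = q(x) = -3x are polynomials, hence analytic at x = 0.
p(0) = 4,  q(0) = 0.
Indicial equation: r(r-1) + p(0) r + q(0) = 0, i.e. r^2 + (p(0) - 1) r + q(0) = 0, i.e. r^2 + 3 r = 0.
Discriminant: (3)^2 - 4(0) = 9, so r = (-3 ± 3)/2.
Solving: r_1 = 0, r_2 = -3.

indicial: r^2 + 3 r = 0; roots r_1 = 0, r_2 = -3


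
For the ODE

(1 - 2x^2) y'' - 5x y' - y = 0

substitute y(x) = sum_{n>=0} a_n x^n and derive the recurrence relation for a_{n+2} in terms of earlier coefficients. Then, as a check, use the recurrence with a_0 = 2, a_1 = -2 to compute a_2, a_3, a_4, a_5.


Substitute y = sum_n a_n x^n.
(1 - 2 x^2) y'' contributes (n+2)(n+1) a_{n+2} - 2 n(n-1) a_n at x^n.
-5 x y'(x) contributes -5 n a_n at x^n.
-y(x) contributes -1 a_n at x^n.
Matching x^n: (n+2)(n+1) a_{n+2} + (-2 n(n-1) - 5 n - 1) a_n = 0.
Thus a_{n+2} = (2 n(n-1) + 5 n + 1) / ((n+1)(n+2)) * a_n.

Check with a_0 = 2, a_1 = -2 (apply the recurrence for n = 0, 1, 2, 3): a_0 = 2, a_1 = -2, a_2 = 1, a_3 = -2, a_4 = 5/4, a_5 = -14/5.

a_(n+2) = (2 n(n-1) + 5 n + 1) / ((n+1)(n+2)) * a_n; check: a_0 = 2, a_1 = -2, a_2 = 1, a_3 = -2, a_4 = 5/4, a_5 = -14/5


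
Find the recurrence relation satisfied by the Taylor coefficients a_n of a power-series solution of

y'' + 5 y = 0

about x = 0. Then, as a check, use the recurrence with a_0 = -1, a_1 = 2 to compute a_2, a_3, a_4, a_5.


Substitute y = sum_n a_n x^n into y'' + (const) y = 0.
y''(x) = sum_{n>=0} (n+2)(n+1) a_{n+2} x^n.
The ODE becomes sum_n [(n+2)(n+1) a_{n+2} + 5 a_n] x^n = 0.
Setting each coefficient to zero gives the recurrence:
  (n+2)(n+1) a_{n+2} + 5 a_n = 0,
  a_{n+2} = -5 / ((n+1)(n+2)) a_n.

Check with a_0 = -1, a_1 = 2 (apply the recurrence for n = 0, 1, 2, 3): a_0 = -1, a_1 = 2, a_2 = 5/2, a_3 = -5/3, a_4 = -25/24, a_5 = 5/12.

a_{n+2} = -5/((n+1)(n+2)) * a_n; check: a_0 = -1, a_1 = 2, a_2 = 5/2, a_3 = -5/3, a_4 = -25/24, a_5 = 5/12


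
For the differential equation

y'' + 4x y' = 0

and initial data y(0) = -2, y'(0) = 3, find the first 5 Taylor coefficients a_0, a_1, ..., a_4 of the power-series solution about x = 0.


Ansatz: y(x) = sum_{n>=0} a_n x^n, so y'(x) = sum_{n>=1} n a_n x^(n-1) and y''(x) = sum_{n>=2} n(n-1) a_n x^(n-2).
Substitute into P(x) y'' + Q(x) y' + R(x) y = 0 with P(x) = 1, Q(x) = 4x, R(x) = 0, and match powers of x.
Initial conditions: a_0 = -2, a_1 = 3.
Setting the coefficient of each power of x to zero and solving order by order (substituting the coefficients already found):
  x^0: 2 a_2 = 0  ->  a_2 = 0
  x^1: 6 a_3 + 4 a_1 = 0  ->  6 a_3 = -4 a_1 = -12  ->  a_3 = -2
  x^2: 12 a_4 + 8 a_2 = 0  ->  12 a_4 = -8 a_2 = 0  ->  a_4 = 0
Truncated series: y(x) = -2 + 3 x - 2 x^3 + O(x^5).

a_0 = -2; a_1 = 3; a_2 = 0; a_3 = -2; a_4 = 0


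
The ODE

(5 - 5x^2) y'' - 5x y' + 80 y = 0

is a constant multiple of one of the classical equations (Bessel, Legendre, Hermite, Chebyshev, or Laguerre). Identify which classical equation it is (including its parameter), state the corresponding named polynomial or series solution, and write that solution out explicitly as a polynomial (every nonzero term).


All three coefficients share the factor 5; dividing through by 5 gives  (1 - x^2) y'' - x y' + 16 y = 0.
This matches the Chebyshev equation (1 - x^2) y'' - x y' + n^2 y = 0 (note the -x y' term, not -2x y') with n^2 = 16, so n = 4; the polynomial solution is T_4(x).
With y = sum_k a_k x^k, matching x^k gives (k+2)(k+1) a_{k+2} = (k^2 - n^2) a_k = (k - 4)(k + 4) a_k. The right side vanishes at k = 4, so the series with the parity of 4 terminates at degree 4.
Standard normalization: leading coefficient of T_n is 2^(n-1), so a_4 = 2^3 = 8. Work downward with a_k = (k+1)(k+2) a_{k+2} / ((k - 4)(k + 4)):
  a_2 = (3)(4)(8) / ((2 - 4)(2 + 4)) = 96/(-12) = -8
  a_0 = (1)(2)(-8) / ((0 - 4)(0 + 4)) = -16/(-16) = 1
Hence T_4(x) = 8 x^4 - 8 x^2 + 1.

T_4(x); series = 8 x^4 - 8 x^2 + 1


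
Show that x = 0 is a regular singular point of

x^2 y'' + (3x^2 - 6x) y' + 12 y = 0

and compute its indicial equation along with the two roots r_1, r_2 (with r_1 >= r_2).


Divide by x^2 to reach normal form y'' + P_1(x) y' + P_2(x) y = 0 with P_1(x) = 3 - 6/x and P_2(x) = 12/x^2.
x = 0 is a singular point because the y'-coefficient 3 - 6/x has a pole at x = 0 and the y-coefficient 12/x^2 has a pole at x = 0.
It is a regular singular point because x P_1(x) = p(x) = 3x - 6 and x^2 P_2(x) = q(x) = 12 are polynomials, hence analytic at x = 0.
p(0) = -6,  q(0) = 12.
Indicial equation: r(r-1) + p(0) r + q(0) = 0, i.e. r^2 + (p(0) - 1) r + q(0) = 0, i.e. r^2 - 7 r + 12 = 0.
Discriminant: (-7)^2 - 4(12) = 1, so r = (7 ± 1)/2.
Solving: r_1 = 4, r_2 = 3.

indicial: r^2 - 7 r + 12 = 0; roots r_1 = 4, r_2 = 3


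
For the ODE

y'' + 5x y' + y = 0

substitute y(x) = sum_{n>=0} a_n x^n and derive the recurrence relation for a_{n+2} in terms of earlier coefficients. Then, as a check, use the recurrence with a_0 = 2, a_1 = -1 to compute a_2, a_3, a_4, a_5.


Substitute y = sum_n a_n x^n.
y''(x) has coefficient (n+2)(n+1) a_{n+2} at x^n;
5 x y'(x) has coefficient 5 n a_n at x^n (shift);
y(x) has coefficient 1 a_n at x^n.
Matching x^n: (n+2)(n+1) a_{n+2} + (5n + 1) a_n = 0.
Thus a_{n+2} = (-5n - 1) / ((n+1)(n+2)) * a_n.

Check with a_0 = 2, a_1 = -1 (apply the recurrence for n = 0, 1, 2, 3): a_0 = 2, a_1 = -1, a_2 = -1, a_3 = 1, a_4 = 11/12, a_5 = -4/5.

a_(n+2) = (-5n - 1) / ((n+1)(n+2)) * a_n; check: a_0 = 2, a_1 = -1, a_2 = -1, a_3 = 1, a_4 = 11/12, a_5 = -4/5


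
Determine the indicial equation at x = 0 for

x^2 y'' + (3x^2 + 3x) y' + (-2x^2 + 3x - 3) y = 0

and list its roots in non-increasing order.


Divide by x^2 to reach normal form y'' + P_1(x) y' + P_2(x) y = 0 with P_1(x) = 3 + 3/x and P_2(x) = -2 + 3/x - 3/x^2.
x = 0 is a singular point because the y'-coefficient 3 + 3/x has a pole at x = 0 and the y-coefficient -2 + 3/x - 3/x^2 has a pole at x = 0.
It is a regular singular point because x P_1(x) = p(x) = 3x + 3 and x^2 P_2(x) = q(x) = -2x^2 + 3x - 3 are polynomials, hence analytic at x = 0.
p(0) = 3,  q(0) = -3.
Indicial equation: r(r-1) + p(0) r + q(0) = 0, i.e. r^2 + (p(0) - 1) r + q(0) = 0, i.e. r^2 + 2 r - 3 = 0.
Discriminant: (2)^2 - 4(-3) = 16, so r = (-2 ± 4)/2.
Solving: r_1 = 1, r_2 = -3.

indicial: r^2 + 2 r - 3 = 0; roots r_1 = 1, r_2 = -3


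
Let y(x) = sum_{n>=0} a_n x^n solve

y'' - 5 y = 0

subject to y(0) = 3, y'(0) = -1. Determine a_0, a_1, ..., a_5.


Ansatz: y(x) = sum_{n>=0} a_n x^n, so y'(x) = sum_{n>=1} n a_n x^(n-1) and y''(x) = sum_{n>=2} n(n-1) a_n x^(n-2).
Substitute into P(x) y'' + Q(x) y' + R(x) y = 0 with P(x) = 1, Q(x) = 0, R(x) = -5, and match powers of x.
Initial conditions: a_0 = 3, a_1 = -1.
Setting the coefficient of each power of x to zero and solving order by order (substituting the coefficients already found):
  x^0: 2 a_2 - 5 a_0 = 0  ->  2 a_2 = 5 a_0 = 15  ->  a_2 = 15/2
  x^1: 6 a_3 - 5 a_1 = 0  ->  6 a_3 = 5 a_1 = -5  ->  a_3 = -5/6
  x^2: 12 a_4 - 5 a_2 = 0  ->  12 a_4 = 5 a_2 = 75/2  ->  a_4 = 25/8
  x^3: 20 a_5 - 5 a_3 = 0  ->  20 a_5 = 5 a_3 = -25/6  ->  a_5 = -5/24
Truncated series: y(x) = 3 - x + (15/2) x^2 - (5/6) x^3 + (25/8) x^4 - (5/24) x^5 + O(x^6).

a_0 = 3; a_1 = -1; a_2 = 15/2; a_3 = -5/6; a_4 = 25/8; a_5 = -5/24


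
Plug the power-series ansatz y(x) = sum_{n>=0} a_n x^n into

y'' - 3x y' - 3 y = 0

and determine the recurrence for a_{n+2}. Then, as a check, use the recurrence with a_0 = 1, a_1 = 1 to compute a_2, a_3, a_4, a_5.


Substitute y = sum_n a_n x^n.
y''(x) has coefficient (n+2)(n+1) a_{n+2} at x^n;
-3 x y'(x) has coefficient -3 n a_n at x^n (shift);
-3 y(x) has coefficient -3 a_n at x^n.
Matching x^n: (n+2)(n+1) a_{n+2} + (-3n - 3) a_n = 0.
Thus a_{n+2} = (3n + 3) / ((n+1)(n+2)) * a_n.

Check with a_0 = 1, a_1 = 1 (apply the recurrence for n = 0, 1, 2, 3): a_0 = 1, a_1 = 1, a_2 = 3/2, a_3 = 1, a_4 = 9/8, a_5 = 3/5.

a_(n+2) = (3n + 3) / ((n+1)(n+2)) * a_n; check: a_0 = 1, a_1 = 1, a_2 = 3/2, a_3 = 1, a_4 = 9/8, a_5 = 3/5


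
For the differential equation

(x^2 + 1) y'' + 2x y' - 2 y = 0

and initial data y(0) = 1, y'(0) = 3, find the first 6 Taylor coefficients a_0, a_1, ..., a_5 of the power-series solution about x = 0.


Ansatz: y(x) = sum_{n>=0} a_n x^n, so y'(x) = sum_{n>=1} n a_n x^(n-1) and y''(x) = sum_{n>=2} n(n-1) a_n x^(n-2).
Substitute into P(x) y'' + Q(x) y' + R(x) y = 0 with P(x) = x^2 + 1, Q(x) = 2x, R(x) = -2, and match powers of x.
Initial conditions: a_0 = 1, a_1 = 3.
Setting the coefficient of each power of x to zero and solving order by order (substituting the coefficients already found):
  x^0: 2 a_2 - 2 a_0 = 0  ->  2 a_2 = 2 a_0 = 2  ->  a_2 = 1
  x^1: 6 a_3 = 0  ->  a_3 = 0
  x^2: 12 a_4 + 4 a_2 = 0  ->  12 a_4 = -4 a_2 = -4  ->  a_4 = -1/3
  x^3: 20 a_5 + 10 a_3 = 0  ->  20 a_5 = -10 a_3 = 0  ->  a_5 = 0
Truncated series: y(x) = 1 + 3 x + x^2 - (1/3) x^4 + O(x^6).

a_0 = 1; a_1 = 3; a_2 = 1; a_3 = 0; a_4 = -1/3; a_5 = 0


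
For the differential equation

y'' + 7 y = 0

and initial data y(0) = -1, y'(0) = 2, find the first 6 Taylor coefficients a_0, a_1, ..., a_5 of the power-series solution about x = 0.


Ansatz: y(x) = sum_{n>=0} a_n x^n, so y'(x) = sum_{n>=1} n a_n x^(n-1) and y''(x) = sum_{n>=2} n(n-1) a_n x^(n-2).
Substitute into P(x) y'' + Q(x) y' + R(x) y = 0 with P(x) = 1, Q(x) = 0, R(x) = 7, and match powers of x.
Initial conditions: a_0 = -1, a_1 = 2.
Setting the coefficient of each power of x to zero and solving order by order (substituting the coefficients already found):
  x^0: 2 a_2 + 7 a_0 = 0  ->  2 a_2 = -7 a_0 = 7  ->  a_2 = 7/2
  x^1: 6 a_3 + 7 a_1 = 0  ->  6 a_3 = -7 a_1 = -14  ->  a_3 = -7/3
  x^2: 12 a_4 + 7 a_2 = 0  ->  12 a_4 = -7 a_2 = -49/2  ->  a_4 = -49/24
  x^3: 20 a_5 + 7 a_3 = 0  ->  20 a_5 = -7 a_3 = 49/3  ->  a_5 = 49/60
Truncated series: y(x) = -1 + 2 x + (7/2) x^2 - (7/3) x^3 - (49/24) x^4 + (49/60) x^5 + O(x^6).

a_0 = -1; a_1 = 2; a_2 = 7/2; a_3 = -7/3; a_4 = -49/24; a_5 = 49/60


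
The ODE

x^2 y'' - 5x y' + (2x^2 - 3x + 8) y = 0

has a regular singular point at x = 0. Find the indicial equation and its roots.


Divide by x^2 to reach normal form y'' + P_1(x) y' + P_2(x) y = 0 with P_1(x) = -5/x and P_2(x) = 2 - 3/x + 8/x^2.
x = 0 is a singular point because the y'-coefficient -5/x has a pole at x = 0 and the y-coefficient 2 - 3/x + 8/x^2 has a pole at x = 0.
It is a regular singular point because x P_1(x) = p(x) = -5 and x^2 P_2(x) = q(x) = 2x^2 - 3x + 8 are polynomials, hence analytic at x = 0.
p(0) = -5,  q(0) = 8.
Indicial equation: r(r-1) + p(0) r + q(0) = 0, i.e. r^2 + (p(0) - 1) r + q(0) = 0, i.e. r^2 - 6 r + 8 = 0.
Discriminant: (-6)^2 - 4(8) = 4, so r = (6 ± 2)/2.
Solving: r_1 = 4, r_2 = 2.

indicial: r^2 - 6 r + 8 = 0; roots r_1 = 4, r_2 = 2


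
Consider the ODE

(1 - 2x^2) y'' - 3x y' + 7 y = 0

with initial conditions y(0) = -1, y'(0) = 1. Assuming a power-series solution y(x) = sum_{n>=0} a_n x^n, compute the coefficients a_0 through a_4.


Ansatz: y(x) = sum_{n>=0} a_n x^n, so y'(x) = sum_{n>=1} n a_n x^(n-1) and y''(x) = sum_{n>=2} n(n-1) a_n x^(n-2).
Substitute into P(x) y'' + Q(x) y' + R(x) y = 0 with P(x) = 1 - 2x^2, Q(x) = -3x, R(x) = 7, and match powers of x.
Initial conditions: a_0 = -1, a_1 = 1.
Setting the coefficient of each power of x to zero and solving order by order (substituting the coefficients already found):
  x^0: 2 a_2 + 7 a_0 = 0  ->  2 a_2 = -7 a_0 = 7  ->  a_2 = 7/2
  x^1: 6 a_3 + 4 a_1 = 0  ->  6 a_3 = -4 a_1 = -4  ->  a_3 = -2/3
  x^2: 12 a_4 - 3 a_2 = 0  ->  12 a_4 = 3 a_2 = 21/2  ->  a_4 = 7/8
Truncated series: y(x) = -1 + x + (7/2) x^2 - (2/3) x^3 + (7/8) x^4 + O(x^5).

a_0 = -1; a_1 = 1; a_2 = 7/2; a_3 = -2/3; a_4 = 7/8


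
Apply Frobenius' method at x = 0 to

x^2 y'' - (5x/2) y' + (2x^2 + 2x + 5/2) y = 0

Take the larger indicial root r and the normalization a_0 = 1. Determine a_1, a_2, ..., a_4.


Write in Frobenius form y'' + (p(x)/x) y' + (q(x)/x^2) y = 0:
  p(x) = -5/2,  q(x) = 2x^2 + 2x + 5/2.
Indicial equation: r(r-1) + (-5/2) r + (5/2) = 0 -> roots r_1 = 5/2, r_2 = 1.
Take r = r_1 = 5/2. Let y(x) = x^r sum_{n>=0} a_n x^n with a_0 = 1.
Substitute y = x^r sum a_n x^n and match x^{r+n}. The recurrence is
  D(n) a_n + 2 a_{n-1} + 2 a_{n-2} = 0,  where D(n) = (r+n)(r+n-1) + (-5/2)(r+n) + (5/2).
  a_n = [-2 a_{n-1} - 2 a_{n-2}] / D(n).
Since the indicial polynomial factors as (r - r_1)(r - r_2), D(n) = (r_1 + n - r_1)(r_1 + n - r_2) = n(n + 3/2).
Evaluating step by step (a_0 = 1):
  n = 1: D(1) = 1(1 + 3/2) = 5/2; numerator = -2(1) = -2; a_1 = (-2)/(5/2) = -4/5
  n = 2: D(2) = 2(2 + 3/2) = 7; numerator = -2(-4/5) - 2(1) = -2/5; a_2 = (-2/5)/(7) = -2/35
  n = 3: D(3) = 3(3 + 3/2) = 27/2; numerator = -2(-2/35) - 2(-4/5) = 12/7; a_3 = (12/7)/(27/2) = 8/63
  n = 4: D(4) = 4(4 + 3/2) = 22; numerator = -2(8/63) - 2(-2/35) = -44/315; a_4 = (-44/315)/(22) = -2/315

r = 5/2; a_0 = 1; a_1 = -4/5; a_2 = -2/35; a_3 = 8/63; a_4 = -2/315


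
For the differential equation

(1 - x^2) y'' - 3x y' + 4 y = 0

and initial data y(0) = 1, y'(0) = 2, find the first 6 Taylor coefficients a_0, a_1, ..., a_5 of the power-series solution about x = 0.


Ansatz: y(x) = sum_{n>=0} a_n x^n, so y'(x) = sum_{n>=1} n a_n x^(n-1) and y''(x) = sum_{n>=2} n(n-1) a_n x^(n-2).
Substitute into P(x) y'' + Q(x) y' + R(x) y = 0 with P(x) = 1 - x^2, Q(x) = -3x, R(x) = 4, and match powers of x.
Initial conditions: a_0 = 1, a_1 = 2.
Setting the coefficient of each power of x to zero and solving order by order (substituting the coefficients already found):
  x^0: 2 a_2 + 4 a_0 = 0  ->  2 a_2 = -4 a_0 = -4  ->  a_2 = -2
  x^1: 6 a_3 + a_1 = 0  ->  6 a_3 = -a_1 = -2  ->  a_3 = -1/3
  x^2: 12 a_4 - 4 a_2 = 0  ->  12 a_4 = 4 a_2 = -8  ->  a_4 = -2/3
  x^3: 20 a_5 - 11 a_3 = 0  ->  20 a_5 = 11 a_3 = -11/3  ->  a_5 = -11/60
Truncated series: y(x) = 1 + 2 x - 2 x^2 - (1/3) x^3 - (2/3) x^4 - (11/60) x^5 + O(x^6).

a_0 = 1; a_1 = 2; a_2 = -2; a_3 = -1/3; a_4 = -2/3; a_5 = -11/60


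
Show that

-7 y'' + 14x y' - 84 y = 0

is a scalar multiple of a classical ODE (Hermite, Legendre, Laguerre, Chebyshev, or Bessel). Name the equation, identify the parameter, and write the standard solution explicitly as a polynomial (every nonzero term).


All three coefficients share the factor -7; dividing through by -7 gives  y'' - 2x y' + 12 y = 0.
This matches the Hermite equation y'' - 2x y' + 2n y = 0 with 2n = 12, so n = 6; the polynomial solution is H_6(x).
With y = sum_k a_k x^k, matching x^k gives (k+2)(k+1) a_{k+2} = 2(k - n) a_k = 2(k - 6) a_k. The right side vanishes at k = 6, so the series with the parity of 6 terminates at degree 6.
Standard normalization: leading coefficient of H_n is 2^n, so a_6 = 2^6 = 64. Work downward with a_k = (k+1)(k+2) a_{k+2} / (2(k - n)):
  a_4 = (5)(6)(64) / (2(4 - 6)) = 1920/(-4) = -480
  a_2 = (3)(4)(-480) / (2(2 - 6)) = -5760/(-8) = 720
  a_0 = (1)(2)(720) / (2(0 - 6)) = 1440/(-12) = -120
Hence H_6(x) = 64 x^6 - 480 x^4 + 720 x^2 - 120.

H_6(x); series = 64 x^6 - 480 x^4 + 720 x^2 - 120


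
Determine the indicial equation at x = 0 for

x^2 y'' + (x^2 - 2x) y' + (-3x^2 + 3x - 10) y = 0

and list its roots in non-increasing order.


Divide by x^2 to reach normal form y'' + P_1(x) y' + P_2(x) y = 0 with P_1(x) = 1 - 2/x and P_2(x) = -3 + 3/x - 10/x^2.
x = 0 is a singular point because the y'-coefficient 1 - 2/x has a pole at x = 0 and the y-coefficient -3 + 3/x - 10/x^2 has a pole at x = 0.
It is a regular singular point because x P_1(x) = p(x) = x - 2 and x^2 P_2(x) = q(x) = -3x^2 + 3x - 10 are polynomials, hence analytic at x = 0.
p(0) = -2,  q(0) = -10.
Indicial equation: r(r-1) + p(0) r + q(0) = 0, i.e. r^2 + (p(0) - 1) r + q(0) = 0, i.e. r^2 - 3 r - 10 = 0.
Discriminant: (-3)^2 - 4(-10) = 49, so r = (3 ± 7)/2.
Solving: r_1 = 5, r_2 = -2.

indicial: r^2 - 3 r - 10 = 0; roots r_1 = 5, r_2 = -2
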